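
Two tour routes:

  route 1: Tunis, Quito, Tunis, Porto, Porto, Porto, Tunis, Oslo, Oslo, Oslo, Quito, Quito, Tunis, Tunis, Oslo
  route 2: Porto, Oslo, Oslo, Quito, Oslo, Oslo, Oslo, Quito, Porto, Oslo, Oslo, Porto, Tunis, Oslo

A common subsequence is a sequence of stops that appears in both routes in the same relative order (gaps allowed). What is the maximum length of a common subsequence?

7

Match Quito [2,4], then Oslo [8,5], then Oslo [9,6], then Oslo [10,7], then Quito [11,8], then Tunis [14,13], then Oslo [15,14] — 7 stops in the same relative order in both, and the DP table's final entry dp[15][14] is also 7, so no common subsequence is longer.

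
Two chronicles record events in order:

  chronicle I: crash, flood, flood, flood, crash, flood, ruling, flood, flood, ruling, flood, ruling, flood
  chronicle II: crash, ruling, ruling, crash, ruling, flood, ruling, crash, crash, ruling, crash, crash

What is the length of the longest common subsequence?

One common subsequence of length 6: crash (chronicle I #1, chronicle II #1), then crash (chronicle I #5, chronicle II #4), then ruling (chronicle I #7, chronicle II #5), then flood (chronicle I #9, chronicle II #6), then ruling (chronicle I #10, chronicle II #7), then ruling (chronicle I #12, chronicle II #10). Since dp[13][12] = 6, nothing longer is possible.

6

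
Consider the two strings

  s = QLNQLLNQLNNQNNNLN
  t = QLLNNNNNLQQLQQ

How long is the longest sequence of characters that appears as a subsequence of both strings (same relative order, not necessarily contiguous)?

One common subsequence of length 9: Q (s #4, t #1), then L (s #5, t #2), then L (s #6, t #3), then N (s #7, t #4), then N (s #10, t #5), then N (s #11, t #6), then N (s #13, t #7), then N (s #14, t #8), then L (s #16, t #12). The LCS DP gives dp[17][14] = 9, so this is optimal.

9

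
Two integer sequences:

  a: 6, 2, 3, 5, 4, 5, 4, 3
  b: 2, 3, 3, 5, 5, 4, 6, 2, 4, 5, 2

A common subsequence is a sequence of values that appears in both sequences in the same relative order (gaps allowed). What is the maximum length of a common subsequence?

5

Let dp[i][j] be the LCS length of the first i values of a and the first j values of b. dp[i][j] = dp[i-1][j-1]+1 when the i-th and j-th values match, else max(dp[i-1][j], dp[i][j-1]).
    ·  2  3  3  5  5  4  6  2  4  5  2
 ·  0  0  0  0  0  0  0  0  0  0  0  0
 6  0  0  0  0  0  0  0  1  1  1  1  1
 2  0  1  1  1  1  1  1  1  2  2  2  2
 3  0  1  2  2  2  2  2  2  2  2  2  2
 5  0  1  2  2  3  3  3  3  3  3  3  3
 4  0  1  2  2  3  3  4  4  4  4  4  4
 5  0  1  2  2  3  4  4  4  4  4  5  5
 4  0  1  2  2  3  4  5  5  5  5  5  5
 3  0  1  2  3  3  4  5  5  5  5  5  5
dp[8][11] = 5. One LCS (by backtracking along matches): 2, 3, 5, 4, 5.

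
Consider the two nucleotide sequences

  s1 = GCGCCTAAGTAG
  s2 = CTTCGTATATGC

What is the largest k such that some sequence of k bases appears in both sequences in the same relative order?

7

Let dp[i][j] be the LCS length of the first i bases of s1 and the first j bases of s2. dp[i][j] = dp[i-1][j-1]+1 when the i-th and j-th bases match, else max(dp[i-1][j], dp[i][j-1]).
    ·  C  T  T  C  G  T  A  T  A  T  G  C
 ·  0  0  0  0  0  0  0  0  0  0  0  0  0
 G  0  0  0  0  0  1  1  1  1  1  1  1  1
 C  0  1  1  1  1  1  1  1  1  1  1  1  2
 G  0  1  1  1  1  2  2  2  2  2  2  2  2
 C  0  1  1  1  2  2  2  2  2  2  2  2  3
 C  0  1  1  1  2  2  2  2  2  2  2  2  3
 T  0  1  2  2  2  2  3  3  3  3  3  3  3
 A  0  1  2  2  2  2  3  4  4  4  4  4  4
 A  0  1  2  2  2  2  3  4  4  5  5  5  5
 G  0  1  2  2  2  3  3  4  4  5  5  6  6
 T  0  1  2  3  3  3  4  4  5  5  6  6  6
 A  0  1  2  3  3  3  4  5  5  6  6  6  6
 G  0  1  2  3  3  4  4  5  5  6  6  7  7
dp[12][12] = 7. One LCS (by backtracking along matches): CGTAATG.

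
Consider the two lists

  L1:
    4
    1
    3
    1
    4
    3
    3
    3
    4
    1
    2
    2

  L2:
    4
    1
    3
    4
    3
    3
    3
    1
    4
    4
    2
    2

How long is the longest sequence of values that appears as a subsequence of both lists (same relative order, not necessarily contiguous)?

10

Match 4 at L1[1]=L2[1], then 1 at L1[2]=L2[2], then 3 at L1[3]=L2[3], then 4 at L1[5]=L2[4], then 3 at L1[6]=L2[5], then 3 at L1[7]=L2[6], then 3 at L1[8]=L2[7], then 4 at L1[9]=L2[10], then 2 at L1[11]=L2[11], then 2 at L1[12]=L2[12] — 10 values in the same relative order in both, and the DP table's final entry dp[12][12] is also 10, so no common subsequence is longer.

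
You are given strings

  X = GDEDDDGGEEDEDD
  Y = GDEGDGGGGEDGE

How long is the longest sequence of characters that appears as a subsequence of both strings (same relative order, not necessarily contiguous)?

Taking G [1,1], D [2,2], E [3,3], D [4,5], G [7,8], G [8,9], E [10,10], D [11,11], E [12,13] gives a common subsequence of length 9. Since dp[14][13] = 9, nothing longer is possible.

9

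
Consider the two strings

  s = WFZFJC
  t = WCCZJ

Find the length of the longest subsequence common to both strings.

Let dp[i][j] be the LCS length of the first i characters of s and the first j characters of t. dp[i][j] = dp[i-1][j-1]+1 when the i-th and j-th characters match, else max(dp[i-1][j], dp[i][j-1]).
    ·  W  C  C  Z  J
 ·  0  0  0  0  0  0
 W  0  1  1  1  1  1
 F  0  1  1  1  1  1
 Z  0  1  1  1  2  2
 F  0  1  1  1  2  2
 J  0  1  1  1  2  3
 C  0  1  2  2  2  3
dp[6][5] = 3. One LCS (by backtracking along matches): WZJ.

3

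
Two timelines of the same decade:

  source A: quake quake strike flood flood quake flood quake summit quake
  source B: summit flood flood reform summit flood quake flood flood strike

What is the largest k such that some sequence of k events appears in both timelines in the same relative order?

Match flood (source A #4, source B #3), flood (source A #5, source B #6), quake (source A #6, source B #7), flood (source A #7, source B #9) — 4 events in the same relative order in both, and the DP table's final entry dp[10][10] is also 4, so no common subsequence is longer.

4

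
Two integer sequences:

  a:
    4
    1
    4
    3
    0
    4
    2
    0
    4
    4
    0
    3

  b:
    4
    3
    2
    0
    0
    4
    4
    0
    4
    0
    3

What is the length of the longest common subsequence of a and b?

8

Pick 4 [3,1], then 3 [4,2], then 0 [5,5], then 4 [6,7], then 0 [8,8], then 4 [10,9], then 0 [11,10], then 3 [12,11]; all 8 values appear in both, in order. The LCS DP gives dp[12][11] = 8, so this is optimal.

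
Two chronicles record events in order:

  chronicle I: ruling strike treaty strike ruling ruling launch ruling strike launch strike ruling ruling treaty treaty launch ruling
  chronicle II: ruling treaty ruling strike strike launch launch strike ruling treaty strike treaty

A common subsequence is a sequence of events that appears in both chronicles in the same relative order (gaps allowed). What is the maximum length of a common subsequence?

9

One common subsequence of length 9: ruling at chronicle I[1]=chronicle II[3] → strike at chronicle I[2]=chronicle II[4] → strike at chronicle I[4]=chronicle II[5] → launch at chronicle I[7]=chronicle II[6] → launch at chronicle I[10]=chronicle II[7] → strike at chronicle I[11]=chronicle II[8] → ruling at chronicle I[13]=chronicle II[9] → treaty at chronicle I[14]=chronicle II[10] → treaty at chronicle I[15]=chronicle II[12]. Since dp[17][12] = 9, nothing longer is possible.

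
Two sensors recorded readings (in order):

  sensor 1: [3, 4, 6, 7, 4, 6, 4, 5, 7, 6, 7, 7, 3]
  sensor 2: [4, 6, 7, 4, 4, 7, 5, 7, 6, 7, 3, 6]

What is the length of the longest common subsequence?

10

Pick 4 [2,1], then 6 [3,2], then 7 [4,3], then 4 [5,4], then 4 [7,5], then 5 [8,7], then 7 [9,8], then 6 [10,9], then 7 [12,10], then 3 [13,11]; all 10 values appear in both, in order. Since dp[13][12] = 10, nothing longer is possible.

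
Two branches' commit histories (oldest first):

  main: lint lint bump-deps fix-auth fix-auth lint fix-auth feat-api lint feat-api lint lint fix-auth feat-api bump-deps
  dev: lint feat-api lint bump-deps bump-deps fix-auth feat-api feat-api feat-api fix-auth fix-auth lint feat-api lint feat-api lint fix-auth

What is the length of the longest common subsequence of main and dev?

Match lint (main #1, dev #1), lint (main #2, dev #3), bump-deps (main #3, dev #5), fix-auth (main #4, dev #10), fix-auth (main #5, dev #11), lint (main #6, dev #12), feat-api (main #8, dev #13), lint (main #9, dev #14), feat-api (main #10, dev #15), lint (main #12, dev #16), fix-auth (main #13, dev #17) — 11 commits in the same relative order in both. Since dp[15][17] = 11, nothing longer is possible.

11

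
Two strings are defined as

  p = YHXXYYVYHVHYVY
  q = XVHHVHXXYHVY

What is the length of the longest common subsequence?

Pick X (p #4, q #1) → V (p #7, q #2) → H (p #9, q #4) → V (p #10, q #5) → H (p #11, q #6) → Y (p #12, q #9) → V (p #13, q #11) → Y (p #14, q #12); all 8 characters appear in both, in order, and the DP table's final entry dp[14][12] is also 8, so no common subsequence is longer.

8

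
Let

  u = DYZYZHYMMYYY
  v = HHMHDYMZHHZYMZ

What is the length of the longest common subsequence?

6

Match D at u[1]=v[5]; then Y at u[2]=v[6]; then Z at u[3]=v[8]; then Z at u[5]=v[11]; then Y at u[7]=v[12]; then M at u[8]=v[13] — 6 characters in the same relative order in both. dp[12][14] = 6 confirms this is the maximum.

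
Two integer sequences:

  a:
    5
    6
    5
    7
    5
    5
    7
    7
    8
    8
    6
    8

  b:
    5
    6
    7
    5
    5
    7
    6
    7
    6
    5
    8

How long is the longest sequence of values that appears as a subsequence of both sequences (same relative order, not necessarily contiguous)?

Let dp[i][j] be the LCS length of the first i values of a and the first j values of b. dp[i][j] = dp[i-1][j-1]+1 when the i-th and j-th values match, else max(dp[i-1][j], dp[i][j-1]).
    ·  5  6  7  5  5  7  6  7  6  5  8
 ·  0  0  0  0  0  0  0  0  0  0  0  0
 5  0  1  1  1  1  1  1  1  1  1  1  1
 6  0  1  2  2  2  2  2  2  2  2  2  2
 5  0  1  2  2  3  3  3  3  3  3  3  3
 7  0  1  2  3  3  3  4  4  4  4  4  4
 5  0  1  2  3  4  4  4  4  4  4  5  5
 5  0  1  2  3  4  5  5  5  5  5  5  5
 7  0  1  2  3  4  5  6  6  6  6  6  6
 7  0  1  2  3  4  5  6  6  7  7  7  7
 8  0  1  2  3  4  5  6  6  7  7  7  8
 8  0  1  2  3  4  5  6  6  7  7  7  8
 6  0  1  2  3  4  5  6  7  7  8  8  8
 8  0  1  2  3  4  5  6  7  7  8  8  9
dp[12][11] = 9. One LCS (by backtracking along matches): 5, 6, 7, 5, 5, 7, 7, 6, 8.

9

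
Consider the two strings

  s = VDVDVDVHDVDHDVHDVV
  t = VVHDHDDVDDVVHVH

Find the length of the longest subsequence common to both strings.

One common subsequence of length 11: V at s[1]=t[1]; then V at s[3]=t[2]; then D at s[4]=t[4]; then D at s[6]=t[6]; then D at s[9]=t[7]; then V at s[10]=t[8]; then D at s[11]=t[9]; then D at s[13]=t[10]; then V at s[14]=t[12]; then H at s[15]=t[13]; then V at s[17]=t[14]. dp[18][15] = 11 confirms this is the maximum.

11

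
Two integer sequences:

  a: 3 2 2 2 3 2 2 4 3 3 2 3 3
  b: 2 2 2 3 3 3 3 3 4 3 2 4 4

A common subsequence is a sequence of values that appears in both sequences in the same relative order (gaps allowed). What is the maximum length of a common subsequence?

Taking 2 [2,1] → 2 [3,2] → 2 [4,3] → 3 [5,5] → 3 [9,6] → 3 [10,7] → 3 [12,8] → 3 [13,10] gives a common subsequence of length 8. Since dp[13][13] = 8, nothing longer is possible.

8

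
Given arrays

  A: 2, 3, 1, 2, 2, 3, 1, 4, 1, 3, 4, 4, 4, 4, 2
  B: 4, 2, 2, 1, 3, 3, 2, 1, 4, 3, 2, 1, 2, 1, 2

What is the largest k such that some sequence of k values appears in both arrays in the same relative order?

Taking 2 [1,3] → 3 [2,6] → 1 [3,8] → 2 [4,11] → 2 [5,13] → 1 [9,14] → 2 [15,15] gives a common subsequence of length 7, and the DP table's final entry dp[15][15] is also 7, so no common subsequence is longer.

7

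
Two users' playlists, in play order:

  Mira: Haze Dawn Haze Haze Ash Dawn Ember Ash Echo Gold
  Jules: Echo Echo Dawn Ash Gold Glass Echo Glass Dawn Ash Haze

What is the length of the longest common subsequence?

4

One common subsequence of length 4: Dawn (Mira #2, Jules #3), Ash (Mira #5, Jules #4), Dawn (Mira #6, Jules #9), Ash (Mira #8, Jules #10). dp[10][11] = 4 confirms this is the maximum.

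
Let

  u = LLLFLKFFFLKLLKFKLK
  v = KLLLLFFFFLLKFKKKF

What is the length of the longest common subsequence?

Taking L at u[1]=v[3]; then L at u[2]=v[4]; then L at u[3]=v[5]; then F at u[4]=v[6]; then F at u[7]=v[7]; then F at u[8]=v[8]; then F at u[9]=v[9]; then L at u[12]=v[10]; then L at u[13]=v[11]; then K at u[14]=v[12]; then F at u[15]=v[13]; then K at u[16]=v[15]; then K at u[18]=v[16] gives a common subsequence of length 13. dp[18][17] = 13 confirms this is the maximum.

13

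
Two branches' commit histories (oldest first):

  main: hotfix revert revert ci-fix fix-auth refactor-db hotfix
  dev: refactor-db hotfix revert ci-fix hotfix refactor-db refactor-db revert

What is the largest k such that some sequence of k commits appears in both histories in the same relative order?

4

Match hotfix at main[1]=dev[2] → revert at main[3]=dev[3] → ci-fix at main[4]=dev[4] → refactor-db at main[6]=dev[7] — 4 commits in the same relative order in both, and the DP table's final entry dp[7][8] is also 4, so no common subsequence is longer.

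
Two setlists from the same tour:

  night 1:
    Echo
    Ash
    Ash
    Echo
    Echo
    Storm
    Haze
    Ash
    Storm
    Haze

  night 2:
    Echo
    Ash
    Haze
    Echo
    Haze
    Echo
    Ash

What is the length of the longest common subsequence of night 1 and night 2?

5

Match Echo (night 1 #1, night 2 #1), Ash (night 1 #2, night 2 #2), Echo (night 1 #4, night 2 #4), Echo (night 1 #5, night 2 #6), Ash (night 1 #8, night 2 #7) — 5 songs in the same relative order in both. Since dp[10][7] = 5, nothing longer is possible.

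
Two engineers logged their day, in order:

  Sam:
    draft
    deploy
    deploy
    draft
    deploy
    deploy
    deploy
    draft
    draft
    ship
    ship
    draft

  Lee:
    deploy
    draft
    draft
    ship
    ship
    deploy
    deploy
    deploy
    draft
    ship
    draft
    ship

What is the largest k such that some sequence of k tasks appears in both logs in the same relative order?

Pick draft [1,2], then draft [4,3], then deploy [5,6], then deploy [6,7], then deploy [7,8], then draft [8,9], then draft [9,11], then ship [11,12]; all 8 tasks appear in both, in order. Since dp[12][12] = 8, nothing longer is possible.

8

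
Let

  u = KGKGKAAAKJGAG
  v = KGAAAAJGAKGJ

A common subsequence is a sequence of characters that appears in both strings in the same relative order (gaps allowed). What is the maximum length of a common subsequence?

9

One common subsequence of length 9: K [1,1], G [2,2], A [6,4], A [7,5], A [8,6], J [10,7], G [11,8], A [12,9], G [13,11]. Since dp[13][12] = 9, nothing longer is possible.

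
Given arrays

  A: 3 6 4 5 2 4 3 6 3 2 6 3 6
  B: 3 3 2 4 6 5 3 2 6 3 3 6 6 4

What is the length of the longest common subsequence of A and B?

9

Match 3 (A #1, B #2); then 2 (A #5, B #3); then 4 (A #6, B #4); then 6 (A #8, B #5); then 3 (A #9, B #7); then 2 (A #10, B #8); then 6 (A #11, B #9); then 3 (A #12, B #11); then 6 (A #13, B #13) — 9 values in the same relative order in both. The LCS DP gives dp[13][14] = 9, so this is optimal.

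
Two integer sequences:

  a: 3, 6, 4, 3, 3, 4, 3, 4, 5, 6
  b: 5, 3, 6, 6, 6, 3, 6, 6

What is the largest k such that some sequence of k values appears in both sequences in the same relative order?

4

Pick 3 (a #1, b #2), then 6 (a #2, b #5), then 3 (a #4, b #6), then 6 (a #10, b #8); all 4 values appear in both, in order, and the DP table's final entry dp[10][8] is also 4, so no common subsequence is longer.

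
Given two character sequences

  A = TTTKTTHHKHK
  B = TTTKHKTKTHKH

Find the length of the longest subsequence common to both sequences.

9

One common subsequence of length 9: T [1,1]; then T [2,2]; then T [3,3]; then K [4,6]; then T [5,7]; then T [6,9]; then H [8,10]; then K [9,11]; then H [10,12]. Since dp[11][12] = 9, nothing longer is possible.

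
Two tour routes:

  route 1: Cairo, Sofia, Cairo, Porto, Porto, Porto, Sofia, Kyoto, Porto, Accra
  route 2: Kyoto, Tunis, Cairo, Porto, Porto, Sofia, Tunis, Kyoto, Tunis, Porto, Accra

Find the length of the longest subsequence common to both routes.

Pick Cairo (route 1 #3, route 2 #3), Porto (route 1 #5, route 2 #4), Porto (route 1 #6, route 2 #5), Sofia (route 1 #7, route 2 #6), Kyoto (route 1 #8, route 2 #8), Porto (route 1 #9, route 2 #10), Accra (route 1 #10, route 2 #11); all 7 stops appear in both, in order. Since dp[10][11] = 7, nothing longer is possible.

7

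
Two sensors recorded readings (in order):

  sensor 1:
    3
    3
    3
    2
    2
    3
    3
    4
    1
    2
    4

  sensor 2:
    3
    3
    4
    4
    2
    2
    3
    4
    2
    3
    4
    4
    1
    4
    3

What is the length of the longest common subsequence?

Pick 3 [1,1]; then 3 [2,2]; then 2 [4,5]; then 2 [5,6]; then 3 [6,7]; then 3 [7,10]; then 4 [8,12]; then 1 [9,13]; then 4 [11,14]; all 9 values appear in both, in order. The LCS DP gives dp[11][15] = 9, so this is optimal.

9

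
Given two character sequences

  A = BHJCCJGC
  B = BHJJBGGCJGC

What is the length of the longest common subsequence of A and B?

Let dp[i][j] be the LCS length of the first i characters of A and the first j characters of B. dp[i][j] = dp[i-1][j-1]+1 when the i-th and j-th characters match, else max(dp[i-1][j], dp[i][j-1]).
    ·  B  H  J  J  B  G  G  C  J  G  C
 ·  0  0  0  0  0  0  0  0  0  0  0  0
 B  0  1  1  1  1  1  1  1  1  1  1  1
 H  0  1  2  2  2  2  2  2  2  2  2  2
 J  0  1  2  3  3  3  3  3  3  3  3  3
 C  0  1  2  3  3  3  3  3  4  4  4  4
 C  0  1  2  3  3  3  3  3  4  4  4  5
 J  0  1  2  3  4  4  4  4  4  5  5  5
 G  0  1  2  3  4  4  5  5  5  5  6  6
 C  0  1  2  3  4  4  5  5  6  6  6  7
dp[8][11] = 7. One LCS (by backtracking along matches): BHJCJGC.

7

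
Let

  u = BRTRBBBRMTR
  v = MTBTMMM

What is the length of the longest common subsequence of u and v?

Let dp[i][j] be the LCS length of the first i characters of u and the first j characters of v. dp[i][j] = dp[i-1][j-1]+1 when the i-th and j-th characters match, else max(dp[i-1][j], dp[i][j-1]).
    ·  M  T  B  T  M  M  M
 ·  0  0  0  0  0  0  0  0
 B  0  0  0  1  1  1  1  1
 R  0  0  0  1  1  1  1  1
 T  0  0  1  1  2  2  2  2
 R  0  0  1  1  2  2  2  2
 B  0  0  1  2  2  2  2  2
 B  0  0  1  2  2  2  2  2
 B  0  0  1  2  2  2  2  2
 R  0  0  1  2  2  2  2  2
 M  0  1  1  2  2  3  3  3
 T  0  1  2  2  3  3  3  3
 R  0  1  2  2  3  3  3  3
dp[11][7] = 3. One LCS (by backtracking along matches): BTM.

3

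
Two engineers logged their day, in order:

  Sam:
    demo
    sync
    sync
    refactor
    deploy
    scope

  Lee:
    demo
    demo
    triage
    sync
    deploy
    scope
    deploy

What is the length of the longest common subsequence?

One common subsequence of length 4: demo (Sam #1, Lee #2); then sync (Sam #3, Lee #4); then deploy (Sam #5, Lee #5); then scope (Sam #6, Lee #6). Since dp[6][7] = 4, nothing longer is possible.

4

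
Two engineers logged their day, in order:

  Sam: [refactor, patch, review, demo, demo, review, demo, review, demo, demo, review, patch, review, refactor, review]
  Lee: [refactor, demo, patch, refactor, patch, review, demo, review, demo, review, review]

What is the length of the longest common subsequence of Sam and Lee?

One common subsequence of length 8: refactor at Sam[1]=Lee[4] → patch at Sam[2]=Lee[5] → review at Sam[6]=Lee[6] → demo at Sam[7]=Lee[7] → review at Sam[8]=Lee[8] → demo at Sam[10]=Lee[9] → review at Sam[13]=Lee[10] → review at Sam[15]=Lee[11]. The LCS DP gives dp[15][11] = 8, so this is optimal.

8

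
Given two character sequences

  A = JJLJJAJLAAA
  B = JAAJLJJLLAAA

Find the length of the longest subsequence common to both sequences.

Let dp[i][j] be the LCS length of the first i characters of A and the first j characters of B. dp[i][j] = dp[i-1][j-1]+1 when the i-th and j-th characters match, else max(dp[i-1][j], dp[i][j-1]).
    ·  J  A  A  J  L  J  J  L  L  A  A  A
 ·  0  0  0  0  0  0  0  0  0  0  0  0  0
 J  0  1  1  1  1  1  1  1  1  1  1  1  1
 J  0  1  1  1  2  2  2  2  2  2  2  2  2
 L  0  1  1  1  2  3  3  3  3  3  3  3  3
 J  0  1  1  1  2  3  4  4  4  4  4  4  4
 J  0  1  1  1  2  3  4  5  5  5  5  5  5
 A  0  1  2  2  2  3  4  5  5  5  6  6  6
 J  0  1  2  2  3  3  4  5  5  5  6  6  6
 L  0  1  2  2  3  4  4  5  6  6  6  6  6
 A  0  1  2  3  3  4  4  5  6  6  7  7  7
 A  0  1  2  3  3  4  4  5  6  6  7  8  8
 A  0  1  2  3  3  4  4  5  6  6  7  8  9
dp[11][12] = 9. One LCS (by backtracking along matches): JJLJJLAAA.

9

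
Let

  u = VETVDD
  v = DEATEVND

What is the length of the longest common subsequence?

Match E [2,2] → T [3,4] → V [4,6] → D [6,8] — 4 characters in the same relative order in both. dp[6][8] = 4 confirms this is the maximum.

4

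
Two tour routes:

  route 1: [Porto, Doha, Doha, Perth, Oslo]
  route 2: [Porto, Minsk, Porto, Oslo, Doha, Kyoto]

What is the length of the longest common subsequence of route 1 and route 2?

Taking Porto (route 1 #1, route 2 #3), then Doha (route 1 #2, route 2 #5) gives a common subsequence of length 2. Since dp[5][6] = 2, nothing longer is possible.

2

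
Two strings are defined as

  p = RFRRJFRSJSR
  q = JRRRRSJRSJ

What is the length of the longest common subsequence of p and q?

Let dp[i][j] be the LCS length of the first i characters of p and the first j characters of q. dp[i][j] = dp[i-1][j-1]+1 when the i-th and j-th characters match, else max(dp[i-1][j], dp[i][j-1]).
    ·  J  R  R  R  R  S  J  R  S  J
 ·  0  0  0  0  0  0  0  0  0  0  0
 R  0  0  1  1  1  1  1  1  1  1  1
 F  0  0  1  1  1  1  1  1  1  1  1
 R  0  0  1  2  2  2  2  2  2  2  2
 R  0  0  1  2  3  3  3  3  3  3  3
 J  0  1  1  2  3  3  3  4  4  4  4
 F  0  1  1  2  3  3  3  4  4  4  4
 R  0  1  2  2  3  4  4  4  5  5  5
 S  0  1  2  2  3  4  5  5  5  6  6
 J  0  1  2  2  3  4  5  6  6  6  7
 S  0  1  2  2  3  4  5  6  6  7  7
 R  0  1  2  3  3  4  5  6  7  7  7
dp[11][10] = 7. One LCS (by backtracking along matches): RRRJRSJ.

7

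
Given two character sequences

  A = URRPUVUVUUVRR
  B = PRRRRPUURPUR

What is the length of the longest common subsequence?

Pick R at A[2]=B[4]; then R at A[3]=B[5]; then P at A[4]=B[6]; then U at A[5]=B[7]; then U at A[7]=B[8]; then U at A[10]=B[11]; then R at A[13]=B[12]; all 7 characters appear in both, in order. dp[13][12] = 7 confirms this is the maximum.

7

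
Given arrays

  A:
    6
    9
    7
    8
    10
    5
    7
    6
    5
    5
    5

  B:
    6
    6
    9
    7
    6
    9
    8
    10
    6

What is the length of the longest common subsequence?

6

Pick 6 at A[1]=B[2]; then 9 at A[2]=B[3]; then 7 at A[3]=B[4]; then 8 at A[4]=B[7]; then 10 at A[5]=B[8]; then 6 at A[8]=B[9]; all 6 values appear in both, in order, and the DP table's final entry dp[11][9] is also 6, so no common subsequence is longer.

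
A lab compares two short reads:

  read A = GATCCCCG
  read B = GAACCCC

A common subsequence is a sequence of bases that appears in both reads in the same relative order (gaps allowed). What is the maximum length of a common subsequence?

6

Let dp[i][j] be the LCS length of the first i bases of read A and the first j bases of read B. dp[i][j] = dp[i-1][j-1]+1 when the i-th and j-th bases match, else max(dp[i-1][j], dp[i][j-1]).
    ·  G  A  A  C  C  C  C
 ·  0  0  0  0  0  0  0  0
 G  0  1  1  1  1  1  1  1
 A  0  1  2  2  2  2  2  2
 T  0  1  2  2  2  2  2  2
 C  0  1  2  2  3  3  3  3
 C  0  1  2  2  3  4  4  4
 C  0  1  2  2  3  4  5  5
 C  0  1  2  2  3  4  5  6
 G  0  1  2  2  3  4  5  6
dp[8][7] = 6. One LCS (by backtracking along matches): GACCCC.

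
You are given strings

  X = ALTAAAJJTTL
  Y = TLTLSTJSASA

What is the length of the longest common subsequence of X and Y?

4

Match L [2,4] → T [3,6] → A [4,9] → A [6,11] — 4 characters in the same relative order in both, and the DP table's final entry dp[11][11] is also 4, so no common subsequence is longer.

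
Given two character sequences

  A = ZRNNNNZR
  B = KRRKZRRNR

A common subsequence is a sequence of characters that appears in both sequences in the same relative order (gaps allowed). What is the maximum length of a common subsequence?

4

Let dp[i][j] be the LCS length of the first i characters of A and the first j characters of B. dp[i][j] = dp[i-1][j-1]+1 when the i-th and j-th characters match, else max(dp[i-1][j], dp[i][j-1]).
    ·  K  R  R  K  Z  R  R  N  R
 ·  0  0  0  0  0  0  0  0  0  0
 Z  0  0  0  0  0  1  1  1  1  1
 R  0  0  1  1  1  1  2  2  2  2
 N  0  0  1  1  1  1  2  2  3  3
 N  0  0  1  1  1  1  2  2  3  3
 N  0  0  1  1  1  1  2  2  3  3
 N  0  0  1  1  1  1  2  2  3  3
 Z  0  0  1  1  1  2  2  2  3  3
 R  0  0  1  2  2  2  3  3  3  4
dp[8][9] = 4. One LCS (by backtracking along matches): ZRNR.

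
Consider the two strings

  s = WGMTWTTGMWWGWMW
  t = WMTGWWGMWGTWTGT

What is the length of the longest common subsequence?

9

Taking W [1,1], then M [3,2], then T [4,3], then W [5,6], then G [8,7], then M [9,8], then W [10,9], then W [11,12], then G [12,14] gives a common subsequence of length 9. Since dp[15][15] = 9, nothing longer is possible.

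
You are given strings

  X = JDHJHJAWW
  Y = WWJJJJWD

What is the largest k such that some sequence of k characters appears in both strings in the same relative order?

Taking J [1,4]; then J [4,5]; then J [6,6]; then W [8,7] gives a common subsequence of length 4. Since dp[9][8] = 4, nothing longer is possible.

4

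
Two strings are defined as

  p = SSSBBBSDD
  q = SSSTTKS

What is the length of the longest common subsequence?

Let dp[i][j] be the LCS length of the first i characters of p and the first j characters of q. dp[i][j] = dp[i-1][j-1]+1 when the i-th and j-th characters match, else max(dp[i-1][j], dp[i][j-1]).
    ·  S  S  S  T  T  K  S
 ·  0  0  0  0  0  0  0  0
 S  0  1  1  1  1  1  1  1
 S  0  1  2  2  2  2  2  2
 S  0  1  2  3  3  3  3  3
 B  0  1  2  3  3  3  3  3
 B  0  1  2  3  3  3  3  3
 B  0  1  2  3  3  3  3  3
 S  0  1  2  3  3  3  3  4
 D  0  1  2  3  3  3  3  4
 D  0  1  2  3  3  3  3  4
dp[9][7] = 4. One LCS (by backtracking along matches): SSSS.

4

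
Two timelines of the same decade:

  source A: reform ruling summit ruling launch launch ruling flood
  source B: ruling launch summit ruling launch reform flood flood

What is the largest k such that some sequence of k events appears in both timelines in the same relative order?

One common subsequence of length 5: ruling [2,1] → summit [3,3] → ruling [4,4] → launch [5,5] → flood [8,8]. Since dp[8][8] = 5, nothing longer is possible.

5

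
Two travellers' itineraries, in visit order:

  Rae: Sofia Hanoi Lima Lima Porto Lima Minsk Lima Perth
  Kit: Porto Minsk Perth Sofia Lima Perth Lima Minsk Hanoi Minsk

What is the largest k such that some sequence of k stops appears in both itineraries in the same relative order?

4

Taking Sofia at Rae[1]=Kit[4] → Lima at Rae[3]=Kit[5] → Lima at Rae[4]=Kit[7] → Minsk at Rae[7]=Kit[10] gives a common subsequence of length 4. Since dp[9][10] = 4, nothing longer is possible.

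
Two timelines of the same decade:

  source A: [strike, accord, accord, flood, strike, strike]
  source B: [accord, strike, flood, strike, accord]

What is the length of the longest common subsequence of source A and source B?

3

One common subsequence of length 3: strike [1,2] → flood [4,3] → strike [5,4]. Since dp[6][5] = 3, nothing longer is possible.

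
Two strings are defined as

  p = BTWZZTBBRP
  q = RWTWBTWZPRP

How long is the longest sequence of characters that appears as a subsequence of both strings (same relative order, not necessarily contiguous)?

Let dp[i][j] be the LCS length of the first i characters of p and the first j characters of q. dp[i][j] = dp[i-1][j-1]+1 when the i-th and j-th characters match, else max(dp[i-1][j], dp[i][j-1]).
    ·  R  W  T  W  B  T  W  Z  P  R  P
 ·  0  0  0  0  0  0  0  0  0  0  0  0
 B  0  0  0  0  0  1  1  1  1  1  1  1
 T  0  0  0  1  1  1  2  2  2  2  2  2
 W  0  0  1  1  2  2  2  3  3  3  3  3
 Z  0  0  1  1  2  2  2  3  4  4  4  4
 Z  0  0  1  1  2  2  2  3  4  4  4  4
 T  0  0  1  2  2  2  3  3  4  4  4  4
 B  0  0  1  2  2  3  3  3  4  4  4  4
 B  0  0  1  2  2  3  3  3  4  4  4  4
 R  0  1  1  2  2  3  3  3  4  4  5  5
 P  0  1  1  2  2  3  3  3  4  5  5  6
dp[10][11] = 6. One LCS (by backtracking along matches): BTWZRP.

6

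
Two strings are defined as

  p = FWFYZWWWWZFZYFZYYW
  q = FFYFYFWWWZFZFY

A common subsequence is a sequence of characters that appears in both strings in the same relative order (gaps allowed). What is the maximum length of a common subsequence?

One common subsequence of length 11: F at p[1]=q[2] → F at p[3]=q[4] → Y at p[4]=q[5] → W at p[7]=q[7] → W at p[8]=q[8] → W at p[9]=q[9] → Z at p[10]=q[10] → F at p[11]=q[11] → Z at p[12]=q[12] → F at p[14]=q[13] → Y at p[17]=q[14]. The LCS DP gives dp[18][14] = 11, so this is optimal.

11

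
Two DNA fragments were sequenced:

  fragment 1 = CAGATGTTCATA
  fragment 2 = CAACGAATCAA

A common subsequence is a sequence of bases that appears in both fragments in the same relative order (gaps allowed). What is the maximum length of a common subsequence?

Let dp[i][j] be the LCS length of the first i bases of fragment 1 and the first j bases of fragment 2. dp[i][j] = dp[i-1][j-1]+1 when the i-th and j-th bases match, else max(dp[i-1][j], dp[i][j-1]).
    ·  C  A  A  C  G  A  A  T  C  A  A
 ·  0  0  0  0  0  0  0  0  0  0  0  0
 C  0  1  1  1  1  1  1  1  1  1  1  1
 A  0  1  2  2  2  2  2  2  2  2  2  2
 G  0  1  2  2  2  3  3  3  3  3  3  3
 A  0  1  2  3  3  3  4  4  4  4  4  4
 T  0  1  2  3  3  3  4  4  5  5  5  5
 G  0  1  2  3  3  4  4  4  5  5  5  5
 T  0  1  2  3  3  4  4  4  5  5  5  5
 T  0  1  2  3  3  4  4  4  5  5  5  5
 C  0  1  2  3  4  4  4  4  5  6  6  6
 A  0  1  2  3  4  4  5  5  5  6  7  7
 T  0  1  2  3  4  4  5  5  6  6  7  7
 A  0  1  2  3  4  4  5  6  6  6  7  8
dp[12][11] = 8. One LCS (by backtracking along matches): CAGATCAA.

8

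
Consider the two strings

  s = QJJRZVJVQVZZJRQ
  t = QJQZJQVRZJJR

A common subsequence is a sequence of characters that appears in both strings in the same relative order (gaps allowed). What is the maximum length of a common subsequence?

Match Q (s #1, t #1) → J (s #2, t #2) → Z (s #5, t #4) → J (s #7, t #5) → Q (s #9, t #6) → V (s #10, t #7) → Z (s #11, t #9) → J (s #13, t #11) → R (s #14, t #12) — 9 characters in the same relative order in both, and the DP table's final entry dp[15][12] is also 9, so no common subsequence is longer.

9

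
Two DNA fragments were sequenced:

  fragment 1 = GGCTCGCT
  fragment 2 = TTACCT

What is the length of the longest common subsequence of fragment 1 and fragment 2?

Let dp[i][j] be the LCS length of the first i bases of fragment 1 and the first j bases of fragment 2. dp[i][j] = dp[i-1][j-1]+1 when the i-th and j-th bases match, else max(dp[i-1][j], dp[i][j-1]).
    ·  T  T  A  C  C  T
 ·  0  0  0  0  0  0  0
 G  0  0  0  0  0  0  0
 G  0  0  0  0  0  0  0
 C  0  0  0  0  1  1  1
 T  0  1  1  1  1  1  2
 C  0  1  1  1  2  2  2
 G  0  1  1  1  2  2  2
 C  0  1  1  1  2  3  3
 T  0  1  2  2  2  3  4
dp[8][6] = 4. One LCS (by backtracking along matches): TCCT.

4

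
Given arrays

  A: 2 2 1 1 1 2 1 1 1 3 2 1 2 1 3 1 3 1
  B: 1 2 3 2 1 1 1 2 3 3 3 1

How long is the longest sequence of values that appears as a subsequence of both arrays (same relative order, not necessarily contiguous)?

One common subsequence of length 10: 2 (A #1, B #2) → 2 (A #2, B #4) → 1 (A #3, B #5) → 1 (A #4, B #6) → 1 (A #5, B #7) → 2 (A #6, B #8) → 3 (A #10, B #9) → 3 (A #15, B #10) → 3 (A #17, B #11) → 1 (A #18, B #12). dp[18][12] = 10 confirms this is the maximum.

10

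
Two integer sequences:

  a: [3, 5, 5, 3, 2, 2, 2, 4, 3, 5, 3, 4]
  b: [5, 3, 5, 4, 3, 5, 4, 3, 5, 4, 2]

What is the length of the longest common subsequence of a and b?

Let dp[i][j] be the LCS length of the first i values of a and the first j values of b. dp[i][j] = dp[i-1][j-1]+1 when the i-th and j-th values match, else max(dp[i-1][j], dp[i][j-1]).
    ·  5  3  5  4  3  5  4  3  5  4  2
 ·  0  0  0  0  0  0  0  0  0  0  0  0
 3  0  0  1  1  1  1  1  1  1  1  1  1
 5  0  1  1  2  2  2  2  2  2  2  2  2
 5  0  1  1  2  2  2  3  3  3  3  3  3
 3  0  1  2  2  2  3  3  3  4  4  4  4
 2  0  1  2  2  2  3  3  3  4  4  4  5
 2  0  1  2  2  2  3  3  3  4  4  4  5
 2  0  1  2  2  2  3  3  3  4  4  4  5
 4  0  1  2  2  3  3  3  4  4  4  5  5
 3  0  1  2  2  3  4  4  4  5  5  5  5
 5  0  1  2  3  3  4  5  5  5  6  6  6
 3  0  1  2  3  3  4  5  5  6  6  6  6
 4  0  1  2  3  4  4  5  6  6  6  7  7
dp[12][11] = 7. One LCS (by backtracking along matches): 3, 5, 5, 4, 3, 5, 4.

7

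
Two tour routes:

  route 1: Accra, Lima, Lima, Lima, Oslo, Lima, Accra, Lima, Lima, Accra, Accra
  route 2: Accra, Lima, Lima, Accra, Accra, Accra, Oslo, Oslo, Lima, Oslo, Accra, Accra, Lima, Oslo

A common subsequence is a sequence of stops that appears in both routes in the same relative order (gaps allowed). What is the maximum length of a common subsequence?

Pick Accra (route 1 #1, route 2 #1), Lima (route 1 #2, route 2 #2), Lima (route 1 #3, route 2 #3), Lima (route 1 #4, route 2 #9), Oslo (route 1 #5, route 2 #10), Accra (route 1 #7, route 2 #12), Lima (route 1 #8, route 2 #13); all 7 stops appear in both, in order, and the DP table's final entry dp[11][14] is also 7, so no common subsequence is longer.

7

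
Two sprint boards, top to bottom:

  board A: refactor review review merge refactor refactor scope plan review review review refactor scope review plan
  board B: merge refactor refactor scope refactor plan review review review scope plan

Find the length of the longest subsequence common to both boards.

10

Taking merge [4,1] → refactor [5,2] → refactor [6,3] → scope [7,4] → plan [8,6] → review [9,7] → review [10,8] → review [11,9] → scope [13,10] → plan [15,11] gives a common subsequence of length 10. Since dp[15][11] = 10, nothing longer is possible.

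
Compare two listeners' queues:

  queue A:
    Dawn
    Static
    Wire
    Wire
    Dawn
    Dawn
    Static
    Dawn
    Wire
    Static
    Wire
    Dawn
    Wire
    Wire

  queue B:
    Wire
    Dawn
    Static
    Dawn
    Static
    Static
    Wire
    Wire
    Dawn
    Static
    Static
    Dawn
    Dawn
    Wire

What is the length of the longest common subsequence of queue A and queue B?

Taking Dawn [1,4], then Static [2,6], then Wire [3,7], then Wire [4,8], then Dawn [5,9], then Static [7,11], then Dawn [8,12], then Dawn [12,13], then Wire [14,14] gives a common subsequence of length 9. Since dp[14][14] = 9, nothing longer is possible.

9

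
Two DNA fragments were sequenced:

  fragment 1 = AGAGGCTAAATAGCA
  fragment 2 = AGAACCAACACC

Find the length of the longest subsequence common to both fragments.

8

One common subsequence of length 8: A [1,1], G [2,2], A [3,4], C [6,6], A [8,7], A [9,8], A [10,10], C [14,12]. The LCS DP gives dp[15][12] = 8, so this is optimal.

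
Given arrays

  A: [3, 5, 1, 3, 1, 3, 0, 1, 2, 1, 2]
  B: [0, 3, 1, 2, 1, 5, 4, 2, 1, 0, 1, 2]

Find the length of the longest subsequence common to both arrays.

6

Let dp[i][j] be the LCS length of the first i values of A and the first j values of B. dp[i][j] = dp[i-1][j-1]+1 when the i-th and j-th values match, else max(dp[i-1][j], dp[i][j-1]).
    ·  0  3  1  2  1  5  4  2  1  0  1  2
 ·  0  0  0  0  0  0  0  0  0  0  0  0  0
 3  0  0  1  1  1  1  1  1  1  1  1  1  1
 5  0  0  1  1  1  1  2  2  2  2  2  2  2
 1  0  0  1  2  2  2  2  2  2  3  3  3  3
 3  0  0  1  2  2  2  2  2  2  3  3  3  3
 1  0  0  1  2  2  3  3  3  3  3  3  4  4
 3  0  0  1  2  2  3  3  3  3  3  3  4  4
 0  0  1  1  2  2  3  3  3  3  3  4  4  4
 1  0  1  1  2  2  3  3  3  3  4  4  5  5
 2  0  1  1  2  3  3  3  3  4  4  4  5  6
 1  0  1  1  2  3  4  4  4  4  5  5  5  6
 2  0  1  1  2  3  4  4  4  5  5  5  5  6
dp[11][12] = 6. One LCS (by backtracking along matches): 3, 5, 1, 0, 1, 2.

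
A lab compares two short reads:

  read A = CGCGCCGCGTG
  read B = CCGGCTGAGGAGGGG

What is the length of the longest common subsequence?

Taking C at read A[1]=read B[2], then G at read A[2]=read B[4], then C at read A[3]=read B[5], then G at read A[4]=read B[12], then G at read A[7]=read B[13], then G at read A[9]=read B[14], then G at read A[11]=read B[15] gives a common subsequence of length 7. dp[11][15] = 7 confirms this is the maximum.

7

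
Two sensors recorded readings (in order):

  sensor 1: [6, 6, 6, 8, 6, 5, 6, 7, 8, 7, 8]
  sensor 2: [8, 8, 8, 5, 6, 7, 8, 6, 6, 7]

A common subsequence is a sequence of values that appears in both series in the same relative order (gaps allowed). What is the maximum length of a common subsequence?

Match 8 at sensor 1[4]=sensor 2[3], then 5 at sensor 1[6]=sensor 2[4], then 6 at sensor 1[7]=sensor 2[5], then 7 at sensor 1[8]=sensor 2[6], then 8 at sensor 1[9]=sensor 2[7], then 7 at sensor 1[10]=sensor 2[10] — 6 values in the same relative order in both, and the DP table's final entry dp[11][10] is also 6, so no common subsequence is longer.

6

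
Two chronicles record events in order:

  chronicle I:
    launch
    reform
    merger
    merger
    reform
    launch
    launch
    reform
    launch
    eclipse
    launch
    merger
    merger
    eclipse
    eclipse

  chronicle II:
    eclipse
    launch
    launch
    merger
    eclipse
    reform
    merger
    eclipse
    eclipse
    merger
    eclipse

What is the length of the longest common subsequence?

Pick launch (chronicle I #1, chronicle II #3); then reform (chronicle I #2, chronicle II #6); then merger (chronicle I #3, chronicle II #7); then eclipse (chronicle I #10, chronicle II #9); then merger (chronicle I #13, chronicle II #10); then eclipse (chronicle I #15, chronicle II #11); all 6 events appear in both, in order. The LCS DP gives dp[15][11] = 6, so this is optimal.

6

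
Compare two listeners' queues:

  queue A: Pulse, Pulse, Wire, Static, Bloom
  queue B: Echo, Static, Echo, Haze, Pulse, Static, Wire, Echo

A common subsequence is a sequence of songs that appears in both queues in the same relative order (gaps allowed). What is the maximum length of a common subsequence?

2

Taking Pulse [1,5], Wire [3,7] gives a common subsequence of length 2. The LCS DP gives dp[5][8] = 2, so this is optimal.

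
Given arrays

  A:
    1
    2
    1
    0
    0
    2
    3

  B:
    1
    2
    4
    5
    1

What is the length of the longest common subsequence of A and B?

Let dp[i][j] be the LCS length of the first i values of A and the first j values of B. dp[i][j] = dp[i-1][j-1]+1 when the i-th and j-th values match, else max(dp[i-1][j], dp[i][j-1]).
    ·  1  2  4  5  1
 ·  0  0  0  0  0  0
 1  0  1  1  1  1  1
 2  0  1  2  2  2  2
 1  0  1  2  2  2  3
 0  0  1  2  2  2  3
 0  0  1  2  2  2  3
 2  0  1  2  2  2  3
 3  0  1  2  2  2  3
dp[7][5] = 3. One LCS (by backtracking along matches): 1, 2, 1.

3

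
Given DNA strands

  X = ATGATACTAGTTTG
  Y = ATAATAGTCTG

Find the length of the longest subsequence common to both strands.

10

One common subsequence of length 10: A [1,1]; then T [2,2]; then A [4,3]; then A [6,4]; then T [8,5]; then A [9,6]; then G [10,7]; then T [11,8]; then T [13,10]; then G [14,11]. Since dp[14][11] = 10, nothing longer is possible.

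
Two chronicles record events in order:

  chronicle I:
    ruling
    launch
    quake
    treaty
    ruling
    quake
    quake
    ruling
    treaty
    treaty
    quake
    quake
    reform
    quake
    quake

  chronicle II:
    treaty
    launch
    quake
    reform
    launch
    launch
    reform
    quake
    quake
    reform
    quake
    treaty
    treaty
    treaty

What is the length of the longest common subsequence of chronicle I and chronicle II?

Pick launch (chronicle I #2, chronicle II #6); then quake (chronicle I #3, chronicle II #8); then quake (chronicle I #6, chronicle II #9); then quake (chronicle I #7, chronicle II #11); then treaty (chronicle I #9, chronicle II #13); then treaty (chronicle I #10, chronicle II #14); all 6 events appear in both, in order. The LCS DP gives dp[15][14] = 6, so this is optimal.

6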